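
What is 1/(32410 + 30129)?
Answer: 1/62539 ≈ 1.5990e-5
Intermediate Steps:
1/(32410 + 30129) = 1/62539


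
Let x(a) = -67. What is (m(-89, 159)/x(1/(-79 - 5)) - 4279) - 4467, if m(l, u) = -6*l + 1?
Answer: -586517/67 ≈ -8754.0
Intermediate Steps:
m(l, u) = 1 - 6*l
(m(-89, 159)/x(1/(-79 - 5)) - 4279) - 4467 = ((1 - 6*(-89))/(-67) - 4279) - 4467 = ((1 + 534)*(-1/67) - 4279) - 4467 = (535*(-1/67) - 4279) - 4467 = (-535/67 - 4279) - 4467 = -287228/67 - 4467 = -586517/67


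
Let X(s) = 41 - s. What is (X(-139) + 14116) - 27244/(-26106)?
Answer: 186619310/13053 ≈ 14297.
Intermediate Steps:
(X(-139) + 14116) - 27244/(-26106) = ((41 - 1*(-139)) + 14116) - 27244/(-26106) = ((41 + 139) + 14116) - 27244*(-1/26106) = (180 + 14116) + 13622/13053 = 14296 + 13622/13053 = 186619310/13053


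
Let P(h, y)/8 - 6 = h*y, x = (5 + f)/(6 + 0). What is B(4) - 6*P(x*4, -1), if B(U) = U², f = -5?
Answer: -272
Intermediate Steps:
x = 0 (x = (5 - 5)/(6 + 0) = 0/6 = 0*(⅙) = 0)
P(h, y) = 48 + 8*h*y (P(h, y) = 48 + 8*(h*y) = 48 + 8*h*y)
B(4) - 6*P(x*4, -1) = 4² - 6*(48 + 8*(0*4)*(-1)) = 16 - 6*(48 + 8*0*(-1)) = 16 - 6*(48 + 0) = 16 - 6*48 = 16 - 288 = -272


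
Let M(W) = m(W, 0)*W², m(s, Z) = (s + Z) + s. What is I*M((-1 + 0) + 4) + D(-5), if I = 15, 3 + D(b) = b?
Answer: 802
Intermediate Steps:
m(s, Z) = Z + 2*s (m(s, Z) = (Z + s) + s = Z + 2*s)
D(b) = -3 + b
M(W) = 2*W³ (M(W) = (0 + 2*W)*W² = (2*W)*W² = 2*W³)
I*M((-1 + 0) + 4) + D(-5) = 15*(2*((-1 + 0) + 4)³) + (-3 - 5) = 15*(2*(-1 + 4)³) - 8 = 15*(2*3³) - 8 = 15*(2*27) - 8 = 15*54 - 8 = 810 - 8 = 802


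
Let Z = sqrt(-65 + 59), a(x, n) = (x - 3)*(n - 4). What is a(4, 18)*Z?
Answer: 14*I*sqrt(6) ≈ 34.293*I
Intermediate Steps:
a(x, n) = (-4 + n)*(-3 + x) (a(x, n) = (-3 + x)*(-4 + n) = (-4 + n)*(-3 + x))
Z = I*sqrt(6) (Z = sqrt(-6) = I*sqrt(6) ≈ 2.4495*I)
a(4, 18)*Z = (12 - 4*4 - 3*18 + 18*4)*(I*sqrt(6)) = (12 - 16 - 54 + 72)*(I*sqrt(6)) = 14*(I*sqrt(6)) = 14*I*sqrt(6)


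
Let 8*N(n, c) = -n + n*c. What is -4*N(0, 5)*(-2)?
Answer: 0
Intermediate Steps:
N(n, c) = -n/8 + c*n/8 (N(n, c) = (-n + n*c)/8 = (-n + c*n)/8 = -n/8 + c*n/8)
-4*N(0, 5)*(-2) = -0*(-1 + 5)/2*(-2) = -0*4/2*(-2) = -4*0*(-2) = 0*(-2) = 0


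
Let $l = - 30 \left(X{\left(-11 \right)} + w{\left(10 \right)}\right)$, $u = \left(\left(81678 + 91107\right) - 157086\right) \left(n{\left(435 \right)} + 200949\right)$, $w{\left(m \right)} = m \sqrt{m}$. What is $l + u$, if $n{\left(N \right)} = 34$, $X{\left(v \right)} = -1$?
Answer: $3155232147 - 300 \sqrt{10} \approx 3.1552 \cdot 10^{9}$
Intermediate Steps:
$w{\left(m \right)} = m^{\frac{3}{2}}$
$u = 3155232117$ ($u = \left(\left(81678 + 91107\right) - 157086\right) \left(34 + 200949\right) = \left(172785 - 157086\right) 200983 = 15699 \cdot 200983 = 3155232117$)
$l = 30 - 300 \sqrt{10}$ ($l = - 30 \left(-1 + 10^{\frac{3}{2}}\right) = - 30 \left(-1 + 10 \sqrt{10}\right) = 30 - 300 \sqrt{10} \approx -918.68$)
$l + u = \left(30 - 300 \sqrt{10}\right) + 3155232117 = 3155232147 - 300 \sqrt{10}$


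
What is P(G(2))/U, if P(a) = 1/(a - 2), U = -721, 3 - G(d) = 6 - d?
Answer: 1/2163 ≈ 0.00046232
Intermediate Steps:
G(d) = -3 + d (G(d) = 3 - (6 - d) = 3 + (-6 + d) = -3 + d)
P(a) = 1/(-2 + a)
P(G(2))/U = 1/((-2 + (-3 + 2))*(-721)) = -1/721/(-2 - 1) = -1/721/(-3) = -⅓*(-1/721) = 1/2163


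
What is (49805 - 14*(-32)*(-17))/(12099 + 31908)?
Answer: 14063/14669 ≈ 0.95869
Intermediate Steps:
(49805 - 14*(-32)*(-17))/(12099 + 31908) = (49805 - (-448)*(-17))/44007 = (49805 - 1*7616)*(1/44007) = (49805 - 7616)*(1/44007) = 42189*(1/44007) = 14063/14669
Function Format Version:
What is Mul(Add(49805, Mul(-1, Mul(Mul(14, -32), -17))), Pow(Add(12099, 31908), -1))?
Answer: Rational(14063, 14669) ≈ 0.95869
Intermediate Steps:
Mul(Add(49805, Mul(-1, Mul(Mul(14, -32), -17))), Pow(Add(12099, 31908), -1)) = Mul(Add(49805, Mul(-1, Mul(-448, -17))), Pow(44007, -1)) = Mul(Add(49805, Mul(-1, 7616)), Rational(1, 44007)) = Mul(Add(49805, -7616), Rational(1, 44007)) = Mul(42189, Rational(1, 44007)) = Rational(14063, 14669)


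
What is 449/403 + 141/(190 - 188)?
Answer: 57721/806 ≈ 71.614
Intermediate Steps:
449/403 + 141/(190 - 188) = 449*(1/403) + 141/2 = 449/403 + 141*(1/2) = 449/403 + 141/2 = 57721/806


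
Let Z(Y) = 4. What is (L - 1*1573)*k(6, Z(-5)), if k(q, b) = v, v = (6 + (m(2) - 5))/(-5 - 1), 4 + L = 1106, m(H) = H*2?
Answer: 785/2 ≈ 392.50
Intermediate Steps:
m(H) = 2*H
L = 1102 (L = -4 + 1106 = 1102)
v = -⅚ (v = (6 + (2*2 - 5))/(-5 - 1) = (6 + (4 - 5))/(-6) = (6 - 1)*(-⅙) = 5*(-⅙) = -⅚ ≈ -0.83333)
k(q, b) = -⅚
(L - 1*1573)*k(6, Z(-5)) = (1102 - 1*1573)*(-⅚) = (1102 - 1573)*(-⅚) = -471*(-⅚) = 785/2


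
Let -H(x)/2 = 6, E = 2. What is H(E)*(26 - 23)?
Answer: -36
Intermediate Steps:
H(x) = -12 (H(x) = -2*6 = -12)
H(E)*(26 - 23) = -12*(26 - 23) = -12*3 = -36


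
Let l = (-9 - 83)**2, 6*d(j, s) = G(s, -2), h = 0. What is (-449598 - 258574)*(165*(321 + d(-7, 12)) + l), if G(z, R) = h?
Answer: -43502297788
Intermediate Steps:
G(z, R) = 0
d(j, s) = 0 (d(j, s) = (1/6)*0 = 0)
l = 8464 (l = (-92)**2 = 8464)
(-449598 - 258574)*(165*(321 + d(-7, 12)) + l) = (-449598 - 258574)*(165*(321 + 0) + 8464) = -708172*(165*321 + 8464) = -708172*(52965 + 8464) = -708172*61429 = -43502297788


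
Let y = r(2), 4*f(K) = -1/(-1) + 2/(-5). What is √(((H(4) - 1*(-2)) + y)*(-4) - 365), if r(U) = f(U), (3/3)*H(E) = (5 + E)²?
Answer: 4*I*√1090/5 ≈ 26.412*I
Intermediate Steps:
f(K) = 3/20 (f(K) = (-1/(-1) + 2/(-5))/4 = (-1*(-1) + 2*(-⅕))/4 = (1 - ⅖)/4 = (¼)*(⅗) = 3/20)
H(E) = (5 + E)²
r(U) = 3/20
y = 3/20 ≈ 0.15000
√(((H(4) - 1*(-2)) + y)*(-4) - 365) = √((((5 + 4)² - 1*(-2)) + 3/20)*(-4) - 365) = √(((9² + 2) + 3/20)*(-4) - 365) = √(((81 + 2) + 3/20)*(-4) - 365) = √((83 + 3/20)*(-4) - 365) = √((1663/20)*(-4) - 365) = √(-1663/5 - 365) = √(-3488/5) = 4*I*√1090/5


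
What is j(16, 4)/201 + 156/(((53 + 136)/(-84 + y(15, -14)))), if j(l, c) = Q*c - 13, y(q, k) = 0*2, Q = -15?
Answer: -14009/201 ≈ -69.697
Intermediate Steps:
y(q, k) = 0
j(l, c) = -13 - 15*c (j(l, c) = -15*c - 13 = -13 - 15*c)
j(16, 4)/201 + 156/(((53 + 136)/(-84 + y(15, -14)))) = (-13 - 15*4)/201 + 156/(((53 + 136)/(-84 + 0))) = (-13 - 60)*(1/201) + 156/((189/(-84))) = -73*1/201 + 156/((189*(-1/84))) = -73/201 + 156/(-9/4) = -73/201 + 156*(-4/9) = -73/201 - 208/3 = -14009/201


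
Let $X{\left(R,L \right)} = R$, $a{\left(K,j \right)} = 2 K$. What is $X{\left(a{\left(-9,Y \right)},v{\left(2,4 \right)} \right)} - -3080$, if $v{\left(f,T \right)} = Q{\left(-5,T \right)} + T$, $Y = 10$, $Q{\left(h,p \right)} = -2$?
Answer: $3062$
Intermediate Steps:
$v{\left(f,T \right)} = -2 + T$
$X{\left(a{\left(-9,Y \right)},v{\left(2,4 \right)} \right)} - -3080 = 2 \left(-9\right) - -3080 = -18 + 3080 = 3062$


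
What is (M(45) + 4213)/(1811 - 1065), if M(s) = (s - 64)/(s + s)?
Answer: 379151/67140 ≈ 5.6472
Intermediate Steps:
M(s) = (-64 + s)/(2*s) (M(s) = (-64 + s)/((2*s)) = (-64 + s)*(1/(2*s)) = (-64 + s)/(2*s))
(M(45) + 4213)/(1811 - 1065) = ((1/2)*(-64 + 45)/45 + 4213)/(1811 - 1065) = ((1/2)*(1/45)*(-19) + 4213)/746 = (-19/90 + 4213)*(1/746) = (379151/90)*(1/746) = 379151/67140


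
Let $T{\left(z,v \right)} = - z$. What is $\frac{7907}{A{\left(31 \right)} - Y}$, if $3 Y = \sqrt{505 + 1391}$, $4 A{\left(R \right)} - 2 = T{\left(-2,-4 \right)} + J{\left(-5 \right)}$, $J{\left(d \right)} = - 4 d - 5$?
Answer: $- \frac{1802796}{9029} - \frac{253024 \sqrt{474}}{9029} \approx -809.78$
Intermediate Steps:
$J{\left(d \right)} = -5 - 4 d$
$A{\left(R \right)} = \frac{19}{4}$ ($A{\left(R \right)} = \frac{1}{2} + \frac{\left(-1\right) \left(-2\right) - -15}{4} = \frac{1}{2} + \frac{2 + \left(-5 + 20\right)}{4} = \frac{1}{2} + \frac{2 + 15}{4} = \frac{1}{2} + \frac{1}{4} \cdot 17 = \frac{1}{2} + \frac{17}{4} = \frac{19}{4}$)
$Y = \frac{2 \sqrt{474}}{3}$ ($Y = \frac{\sqrt{505 + 1391}}{3} = \frac{\sqrt{1896}}{3} = \frac{2 \sqrt{474}}{3} \approx 14.514$)
$\frac{7907}{A{\left(31 \right)} - Y} = \frac{7907}{\frac{19}{4} - \frac{2 \sqrt{474}}{3}}$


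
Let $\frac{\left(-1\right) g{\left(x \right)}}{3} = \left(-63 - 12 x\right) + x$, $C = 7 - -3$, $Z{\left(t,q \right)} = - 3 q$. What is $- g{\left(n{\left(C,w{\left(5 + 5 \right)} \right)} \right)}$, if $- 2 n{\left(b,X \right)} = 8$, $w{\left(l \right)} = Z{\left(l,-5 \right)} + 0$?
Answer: $-57$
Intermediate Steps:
$w{\left(l \right)} = 15$ ($w{\left(l \right)} = \left(-3\right) \left(-5\right) + 0 = 15 + 0 = 15$)
$C = 10$ ($C = 7 + 3 = 10$)
$n{\left(b,X \right)} = -4$ ($n{\left(b,X \right)} = \left(- \frac{1}{2}\right) 8 = -4$)
$g{\left(x \right)} = 189 + 33 x$ ($g{\left(x \right)} = - 3 \left(\left(-63 - 12 x\right) + x\right) = - 3 \left(-63 - 11 x\right) = 189 + 33 x$)
$- g{\left(n{\left(C,w{\left(5 + 5 \right)} \right)} \right)} = - (189 + 33 \left(-4\right)) = - (189 - 132) = \left(-1\right) 57 = -57$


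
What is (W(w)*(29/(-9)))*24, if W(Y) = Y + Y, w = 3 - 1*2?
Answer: -464/3 ≈ -154.67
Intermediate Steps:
w = 1 (w = 3 - 2 = 1)
W(Y) = 2*Y
(W(w)*(29/(-9)))*24 = ((2*1)*(29/(-9)))*24 = (2*(29*(-1/9)))*24 = (2*(-29/9))*24 = -58/9*24 = -464/3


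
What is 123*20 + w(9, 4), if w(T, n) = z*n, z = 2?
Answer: 2468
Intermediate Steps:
w(T, n) = 2*n
123*20 + w(9, 4) = 123*20 + 2*4 = 2460 + 8 = 2468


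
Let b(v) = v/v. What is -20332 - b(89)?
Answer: -20333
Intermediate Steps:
b(v) = 1
-20332 - b(89) = -20332 - 1*1 = -20332 - 1 = -20333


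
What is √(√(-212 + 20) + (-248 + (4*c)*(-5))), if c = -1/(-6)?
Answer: √(-2262 + 72*I*√3)/3 ≈ 0.43685 + 15.86*I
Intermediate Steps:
c = ⅙ (c = -1*(-⅙) = ⅙ ≈ 0.16667)
√(√(-212 + 20) + (-248 + (4*c)*(-5))) = √(√(-212 + 20) + (-248 + (4*(⅙))*(-5))) = √(√(-192) + (-248 + (⅔)*(-5))) = √(8*I*√3 + (-248 - 10/3)) = √(8*I*√3 - 754/3) = √(-754/3 + 8*I*√3)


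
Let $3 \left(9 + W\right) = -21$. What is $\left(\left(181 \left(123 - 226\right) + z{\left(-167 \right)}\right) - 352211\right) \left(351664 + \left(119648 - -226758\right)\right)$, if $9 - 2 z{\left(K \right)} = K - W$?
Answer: $-258826206180$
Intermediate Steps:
$W = -16$ ($W = -9 + \frac{1}{3} \left(-21\right) = -9 - 7 = -16$)
$z{\left(K \right)} = - \frac{7}{2} - \frac{K}{2}$ ($z{\left(K \right)} = \frac{9}{2} - \frac{K - -16}{2} = \frac{9}{2} - \frac{K + 16}{2} = \frac{9}{2} - \frac{16 + K}{2} = \frac{9}{2} - \left(8 + \frac{K}{2}\right) = - \frac{7}{2} - \frac{K}{2}$)
$\left(\left(181 \left(123 - 226\right) + z{\left(-167 \right)}\right) - 352211\right) \left(351664 + \left(119648 - -226758\right)\right) = \left(\left(181 \left(123 - 226\right) - -80\right) - 352211\right) \left(351664 + \left(119648 - -226758\right)\right) = \left(\left(181 \left(-103\right) + \left(- \frac{7}{2} + \frac{167}{2}\right)\right) - 352211\right) \left(351664 + \left(119648 + 226758\right)\right) = \left(\left(-18643 + 80\right) - 352211\right) \left(351664 + 346406\right) = \left(-18563 - 352211\right) 698070 = \left(-370774\right) 698070 = -258826206180$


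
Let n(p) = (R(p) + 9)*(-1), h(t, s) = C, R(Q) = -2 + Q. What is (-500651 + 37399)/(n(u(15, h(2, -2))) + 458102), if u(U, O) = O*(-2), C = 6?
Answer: -463252/458107 ≈ -1.0112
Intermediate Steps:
h(t, s) = 6
u(U, O) = -2*O
n(p) = -7 - p (n(p) = ((-2 + p) + 9)*(-1) = (7 + p)*(-1) = -7 - p)
(-500651 + 37399)/(n(u(15, h(2, -2))) + 458102) = (-500651 + 37399)/((-7 - (-2)*6) + 458102) = -463252/((-7 - 1*(-12)) + 458102) = -463252/((-7 + 12) + 458102) = -463252/(5 + 458102) = -463252/458107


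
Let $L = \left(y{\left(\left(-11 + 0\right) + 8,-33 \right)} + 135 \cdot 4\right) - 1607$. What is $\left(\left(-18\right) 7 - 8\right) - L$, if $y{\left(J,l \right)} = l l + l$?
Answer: $-123$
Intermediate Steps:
$y{\left(J,l \right)} = l + l^{2}$ ($y{\left(J,l \right)} = l^{2} + l = l + l^{2}$)
$L = -11$ ($L = \left(- 33 \left(1 - 33\right) + 135 \cdot 4\right) - 1607 = \left(\left(-33\right) \left(-32\right) + 540\right) - 1607 = \left(1056 + 540\right) - 1607 = 1596 - 1607 = -11$)
$\left(\left(-18\right) 7 - 8\right) - L = \left(\left(-18\right) 7 - 8\right) - -11 = \left(-126 - 8\right) + 11 = -134 + 11 = -123$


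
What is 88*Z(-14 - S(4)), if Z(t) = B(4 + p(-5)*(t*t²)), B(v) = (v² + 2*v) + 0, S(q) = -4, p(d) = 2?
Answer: 350242112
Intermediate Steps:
B(v) = v² + 2*v
Z(t) = (4 + 2*t³)*(6 + 2*t³) (Z(t) = (4 + 2*(t*t²))*(2 + (4 + 2*(t*t²))) = (4 + 2*t³)*(2 + (4 + 2*t³)) = (4 + 2*t³)*(6 + 2*t³))
88*Z(-14 - S(4)) = 88*(4*(2 + (-14 - 1*(-4))³)*(3 + (-14 - 1*(-4))³)) = 88*(4*(2 + (-14 + 4)³)*(3 + (-14 + 4)³)) = 88*(4*(2 + (-10)³)*(3 + (-10)³)) = 88*(4*(2 - 1000)*(3 - 1000)) = 88*(4*(-998)*(-997)) = 88*3980024 = 350242112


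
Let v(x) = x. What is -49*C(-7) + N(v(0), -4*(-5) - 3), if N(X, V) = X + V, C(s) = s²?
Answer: -2384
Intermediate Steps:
N(X, V) = V + X
-49*C(-7) + N(v(0), -4*(-5) - 3) = -49*(-7)² + ((-4*(-5) - 3) + 0) = -49*49 + ((20 - 3) + 0) = -2401 + (17 + 0) = -2401 + 17 = -2384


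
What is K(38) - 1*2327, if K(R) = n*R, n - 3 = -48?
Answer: -4037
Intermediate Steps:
n = -45 (n = 3 - 48 = -45)
K(R) = -45*R
K(38) - 1*2327 = -45*38 - 1*2327 = -1710 - 2327 = -4037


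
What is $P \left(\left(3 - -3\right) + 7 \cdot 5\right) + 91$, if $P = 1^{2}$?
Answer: $132$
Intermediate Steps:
$P = 1$
$P \left(\left(3 - -3\right) + 7 \cdot 5\right) + 91 = 1 \left(\left(3 - -3\right) + 7 \cdot 5\right) + 91 = 1 \left(\left(3 + 3\right) + 35\right) + 91 = 1 \left(6 + 35\right) + 91 = 1 \cdot 41 + 91 = 41 + 91 = 132$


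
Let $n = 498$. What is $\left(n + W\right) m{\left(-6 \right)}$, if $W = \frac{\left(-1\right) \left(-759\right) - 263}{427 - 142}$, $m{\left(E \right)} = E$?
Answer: $- \frac{284852}{95} \approx -2998.4$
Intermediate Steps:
$W = \frac{496}{285}$ ($W = \frac{759 - 263}{285} = 496 \cdot \frac{1}{285} = \frac{496}{285} \approx 1.7404$)
$\left(n + W\right) m{\left(-6 \right)} = \left(498 + \frac{496}{285}\right) \left(-6\right) = \frac{142426}{285} \left(-6\right) = - \frac{284852}{95}$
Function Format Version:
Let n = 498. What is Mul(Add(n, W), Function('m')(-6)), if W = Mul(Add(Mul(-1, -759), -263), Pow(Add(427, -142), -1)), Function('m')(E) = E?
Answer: Rational(-284852, 95) ≈ -2998.4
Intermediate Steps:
W = Rational(496, 285) (W = Mul(Add(759, -263), Pow(285, -1)) = Mul(496, Rational(1, 285)) = Rational(496, 285) ≈ 1.7404)
Mul(Add(n, W), Function('m')(-6)) = Mul(Add(498, Rational(496, 285)), -6) = Mul(Rational(142426, 285), -6) = Rational(-284852, 95)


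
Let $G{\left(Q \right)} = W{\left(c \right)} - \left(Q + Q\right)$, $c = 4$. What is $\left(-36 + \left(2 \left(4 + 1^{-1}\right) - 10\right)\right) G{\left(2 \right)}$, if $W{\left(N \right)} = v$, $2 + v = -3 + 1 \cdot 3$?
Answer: $216$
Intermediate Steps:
$v = -2$ ($v = -2 + \left(-3 + 1 \cdot 3\right) = -2 + \left(-3 + 3\right) = -2 + 0 = -2$)
$W{\left(N \right)} = -2$
$G{\left(Q \right)} = -2 - 2 Q$ ($G{\left(Q \right)} = -2 - \left(Q + Q\right) = -2 - 2 Q$)
$\left(-36 + \left(2 \left(4 + 1^{-1}\right) - 10\right)\right) G{\left(2 \right)} = \left(-36 + \left(2 \left(4 + 1^{-1}\right) - 10\right)\right) \left(-2 - 4\right) = \left(-36 - \left(10 - 2 \left(4 + 1\right)\right)\right) \left(-2 - 4\right) = \left(-36 + \left(2 \cdot 5 - 10\right)\right) \left(-6\right) = \left(-36 + \left(10 - 10\right)\right) \left(-6\right) = \left(-36 + 0\right) \left(-6\right) = \left(-36\right) \left(-6\right) = 216$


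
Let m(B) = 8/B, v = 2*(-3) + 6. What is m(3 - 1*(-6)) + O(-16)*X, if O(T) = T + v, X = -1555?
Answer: 223928/9 ≈ 24881.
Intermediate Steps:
v = 0 (v = -6 + 6 = 0)
O(T) = T (O(T) = T + 0 = T)
m(3 - 1*(-6)) + O(-16)*X = 8/(3 - 1*(-6)) - 16*(-1555) = 8/(3 + 6) + 24880 = 8/9 + 24880 = 223928/9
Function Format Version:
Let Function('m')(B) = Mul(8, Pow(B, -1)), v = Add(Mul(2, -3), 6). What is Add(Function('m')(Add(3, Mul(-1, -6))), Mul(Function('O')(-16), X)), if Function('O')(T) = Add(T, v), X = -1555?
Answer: Rational(223928, 9) ≈ 24881.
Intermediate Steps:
v = 0 (v = Add(-6, 6) = 0)
Function('O')(T) = T (Function('O')(T) = Add(T, 0) = T)
Add(Function('m')(Add(3, Mul(-1, -6))), Mul(Function('O')(-16), X)) = Add(Mul(8, Pow(Add(3, Mul(-1, -6)), -1)), Mul(-16, -1555)) = Add(Mul(8, Pow(Add(3, 6), -1)), 24880) = Add(Mul(8, Pow(9, -1)), 24880) = Add(Mul(8, Rational(1, 9)), 24880) = Add(Rational(8, 9), 24880) = Rational(223928, 9)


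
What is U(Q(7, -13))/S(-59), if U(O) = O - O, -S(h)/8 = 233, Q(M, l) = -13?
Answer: 0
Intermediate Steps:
S(h) = -1864 (S(h) = -8*233 = -1864)
U(O) = 0
U(Q(7, -13))/S(-59) = 0/(-1864) = 0*(-1/1864) = 0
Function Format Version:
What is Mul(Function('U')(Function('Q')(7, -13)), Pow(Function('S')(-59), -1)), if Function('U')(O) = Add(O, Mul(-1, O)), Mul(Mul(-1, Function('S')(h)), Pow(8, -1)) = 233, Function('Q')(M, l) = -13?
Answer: 0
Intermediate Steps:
Function('S')(h) = -1864 (Function('S')(h) = Mul(-8, 233) = -1864)
Function('U')(O) = 0
Mul(Function('U')(Function('Q')(7, -13)), Pow(Function('S')(-59), -1)) = Mul(0, Pow(-1864, -1)) = Mul(0, Rational(-1, 1864)) = 0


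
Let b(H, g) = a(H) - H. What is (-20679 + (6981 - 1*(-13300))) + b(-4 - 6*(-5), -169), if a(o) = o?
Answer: -398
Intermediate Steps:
b(H, g) = 0 (b(H, g) = H - H = 0)
(-20679 + (6981 - 1*(-13300))) + b(-4 - 6*(-5), -169) = (-20679 + (6981 - 1*(-13300))) + 0 = (-20679 + (6981 + 13300)) + 0 = (-20679 + 20281) + 0 = -398 + 0 = -398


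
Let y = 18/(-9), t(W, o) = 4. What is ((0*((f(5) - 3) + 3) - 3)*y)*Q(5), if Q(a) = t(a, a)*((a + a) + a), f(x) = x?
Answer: 360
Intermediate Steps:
Q(a) = 12*a (Q(a) = 4*((a + a) + a) = 4*(2*a + a) = 4*(3*a) = 12*a)
y = -2 (y = 18*(-1/9) = -2)
((0*((f(5) - 3) + 3) - 3)*y)*Q(5) = ((0*((5 - 3) + 3) - 3)*(-2))*(12*5) = ((0*(2 + 3) - 3)*(-2))*60 = ((0*5 - 3)*(-2))*60 = ((0 - 3)*(-2))*60 = -3*(-2)*60 = 6*60 = 360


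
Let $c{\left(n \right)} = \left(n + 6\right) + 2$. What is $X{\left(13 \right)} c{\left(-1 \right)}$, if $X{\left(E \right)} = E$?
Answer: $91$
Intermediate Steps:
$c{\left(n \right)} = 8 + n$ ($c{\left(n \right)} = \left(6 + n\right) + 2 = 8 + n$)
$X{\left(13 \right)} c{\left(-1 \right)} = 13 \left(8 - 1\right) = 13 \cdot 7 = 91$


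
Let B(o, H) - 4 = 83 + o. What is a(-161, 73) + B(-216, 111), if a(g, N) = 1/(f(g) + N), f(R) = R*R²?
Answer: -538343833/4173208 ≈ -129.00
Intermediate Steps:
f(R) = R³
B(o, H) = 87 + o (B(o, H) = 4 + (83 + o) = 87 + o)
a(g, N) = 1/(N + g³) (a(g, N) = 1/(g³ + N) = 1/(N + g³))
a(-161, 73) + B(-216, 111) = 1/(73 + (-161)³) + (87 - 216) = 1/(73 - 4173281) - 129 = 1/(-4173208) - 129 = -1/4173208 - 129 = -538343833/4173208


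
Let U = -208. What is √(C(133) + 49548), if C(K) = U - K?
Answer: √49207 ≈ 221.83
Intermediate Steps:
C(K) = -208 - K
√(C(133) + 49548) = √((-208 - 1*133) + 49548) = √((-208 - 133) + 49548) = √(-341 + 49548) = √49207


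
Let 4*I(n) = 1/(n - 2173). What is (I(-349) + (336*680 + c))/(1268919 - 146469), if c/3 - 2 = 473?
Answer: 2319281639/11323275600 ≈ 0.20482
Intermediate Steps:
c = 1425 (c = 6 + 3*473 = 6 + 1419 = 1425)
I(n) = 1/(4*(-2173 + n)) (I(n) = 1/(4*(n - 2173)) = 1/(4*(-2173 + n)))
(I(-349) + (336*680 + c))/(1268919 - 146469) = (1/(4*(-2173 - 349)) + (336*680 + 1425))/(1268919 - 146469) = ((¼)/(-2522) + (228480 + 1425))/1122450 = ((¼)*(-1/2522) + 229905)*(1/1122450) = (-1/10088 + 229905)*(1/1122450) = (2319281639/10088)*(1/1122450) = 2319281639/11323275600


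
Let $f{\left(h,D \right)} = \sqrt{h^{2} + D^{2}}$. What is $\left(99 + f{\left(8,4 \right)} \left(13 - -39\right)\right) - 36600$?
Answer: $-36501 + 208 \sqrt{5} \approx -36036.0$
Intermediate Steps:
$f{\left(h,D \right)} = \sqrt{D^{2} + h^{2}}$
$\left(99 + f{\left(8,4 \right)} \left(13 - -39\right)\right) - 36600 = \left(99 + \sqrt{4^{2} + 8^{2}} \left(13 - -39\right)\right) - 36600 = \left(99 + \sqrt{16 + 64} \left(13 + 39\right)\right) - 36600 = \left(99 + \sqrt{80} \cdot 52\right) - 36600 = \left(99 + 4 \sqrt{5} \cdot 52\right) - 36600 = \left(99 + 208 \sqrt{5}\right) - 36600 = -36501 + 208 \sqrt{5}$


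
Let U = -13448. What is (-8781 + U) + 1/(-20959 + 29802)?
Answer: -196571046/8843 ≈ -22229.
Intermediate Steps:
(-8781 + U) + 1/(-20959 + 29802) = (-8781 - 13448) + 1/(-20959 + 29802) = -22229 + 1/8843 = -196571046/8843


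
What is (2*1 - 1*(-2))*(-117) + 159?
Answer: -309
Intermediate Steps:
(2*1 - 1*(-2))*(-117) + 159 = (2 + 2)*(-117) + 159 = 4*(-117) + 159 = -468 + 159 = -309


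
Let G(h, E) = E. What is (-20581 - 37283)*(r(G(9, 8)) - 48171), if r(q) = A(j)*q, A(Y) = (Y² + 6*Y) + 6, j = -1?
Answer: 2786903832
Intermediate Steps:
A(Y) = 6 + Y² + 6*Y
r(q) = q (r(q) = (6 + (-1)² + 6*(-1))*q = (6 + 1 - 6)*q = 1*q = q)
(-20581 - 37283)*(r(G(9, 8)) - 48171) = (-20581 - 37283)*(8 - 48171) = -57864*(-48163) = 2786903832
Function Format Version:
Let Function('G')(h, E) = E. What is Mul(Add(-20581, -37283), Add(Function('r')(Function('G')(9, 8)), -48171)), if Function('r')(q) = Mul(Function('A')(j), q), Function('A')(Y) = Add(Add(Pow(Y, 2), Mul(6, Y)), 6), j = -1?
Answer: 2786903832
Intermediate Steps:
Function('A')(Y) = Add(6, Pow(Y, 2), Mul(6, Y))
Function('r')(q) = q (Function('r')(q) = Mul(Add(6, Pow(-1, 2), Mul(6, -1)), q) = Mul(Add(6, 1, -6), q) = Mul(1, q) = q)
Mul(Add(-20581, -37283), Add(Function('r')(Function('G')(9, 8)), -48171)) = Mul(Add(-20581, -37283), Add(8, -48171)) = Mul(-57864, -48163) = 2786903832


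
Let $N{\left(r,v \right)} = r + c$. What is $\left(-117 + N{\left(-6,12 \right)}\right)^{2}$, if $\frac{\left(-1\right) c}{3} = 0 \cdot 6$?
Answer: $15129$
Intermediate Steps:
$c = 0$ ($c = - 3 \cdot 0 \cdot 6 = \left(-3\right) 0 = 0$)
$N{\left(r,v \right)} = r$ ($N{\left(r,v \right)} = r + 0 = r$)
$\left(-117 + N{\left(-6,12 \right)}\right)^{2} = \left(-117 - 6\right)^{2} = \left(-123\right)^{2} = 15129$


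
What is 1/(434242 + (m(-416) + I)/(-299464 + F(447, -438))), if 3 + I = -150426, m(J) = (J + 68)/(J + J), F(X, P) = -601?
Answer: 12482704/5420520608197 ≈ 2.3029e-6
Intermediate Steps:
m(J) = (68 + J)/(2*J) (m(J) = (68 + J)/((2*J)) = (68 + J)*(1/(2*J)) = (68 + J)/(2*J))
I = -150429 (I = -3 - 150426 = -150429)
1/(434242 + (m(-416) + I)/(-299464 + F(447, -438))) = 1/(434242 + ((½)*(68 - 416)/(-416) - 150429)/(-299464 - 601)) = 1/(434242 + ((½)*(-1/416)*(-348) - 150429)/(-300065)) = 1/(434242 + (87/208 - 150429)*(-1/300065)) = 1/(434242 - 31289145/208*(-1/300065)) = 1/(434242 + 6257829/12482704) = 1/(5420520608197/12482704) = 12482704/5420520608197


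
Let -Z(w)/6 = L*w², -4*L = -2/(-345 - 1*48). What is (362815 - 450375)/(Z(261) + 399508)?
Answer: -11470360/52403669 ≈ -0.21888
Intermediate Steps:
L = -1/786 (L = -(-1)/(2*(-345 - 1*48)) = -(-1)/(2*(-345 - 48)) = -(-1)/(2*(-393)) = -(-1)*(-1)/(2*393) = -¼*2/393 = -1/786 ≈ -0.0012723)
Z(w) = w²/131 (Z(w) = -(-1)*w²/131 = w²/131)
(362815 - 450375)/(Z(261) + 399508) = (362815 - 450375)/((1/131)*261² + 399508) = -87560/((1/131)*68121 + 399508) = -87560/(68121/131 + 399508) = -87560/52403669/131 = -87560*131/52403669 = -11470360/52403669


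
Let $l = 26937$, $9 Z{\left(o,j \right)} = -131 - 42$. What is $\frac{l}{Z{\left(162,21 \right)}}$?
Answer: $- \frac{242433}{173} \approx -1401.3$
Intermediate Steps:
$Z{\left(o,j \right)} = - \frac{173}{9}$ ($Z{\left(o,j \right)} = \frac{-131 - 42}{9} = \frac{1}{9} \left(-173\right) = - \frac{173}{9}$)
$\frac{l}{Z{\left(162,21 \right)}} = \frac{26937}{- \frac{173}{9}} = 26937 \left(- \frac{9}{173}\right) = - \frac{242433}{173}$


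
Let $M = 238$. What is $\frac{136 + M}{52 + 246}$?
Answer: $\frac{187}{149} \approx 1.255$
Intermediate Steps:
$\frac{136 + M}{52 + 246} = \frac{136 + 238}{52 + 246} = \frac{374}{298} = 374 \cdot \frac{1}{298} = \frac{187}{149}$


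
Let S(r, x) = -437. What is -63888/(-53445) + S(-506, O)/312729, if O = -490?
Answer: 6652091629/5571267135 ≈ 1.1940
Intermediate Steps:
-63888/(-53445) + S(-506, O)/312729 = -63888/(-53445) - 437/312729 = -63888*(-1/53445) - 437*1/312729 = 21296/17815 - 437/312729 = 6652091629/5571267135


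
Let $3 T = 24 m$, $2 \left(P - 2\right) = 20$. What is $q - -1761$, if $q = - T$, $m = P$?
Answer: $1665$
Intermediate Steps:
$P = 12$ ($P = 2 + \frac{1}{2} \cdot 20 = 2 + 10 = 12$)
$m = 12$
$T = 96$ ($T = \frac{24 \cdot 12}{3} = \frac{1}{3} \cdot 288 = 96$)
$q = -96$ ($q = \left(-1\right) 96 = -96$)
$q - -1761 = -96 - -1761 = -96 + 1761 = 1665$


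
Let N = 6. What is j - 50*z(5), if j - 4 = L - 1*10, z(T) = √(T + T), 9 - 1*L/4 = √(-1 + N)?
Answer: 30 - 50*√10 - 4*√5 ≈ -137.06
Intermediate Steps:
L = 36 - 4*√5 (L = 36 - 4*√(-1 + 6) = 36 - 4*√5 ≈ 27.056)
z(T) = √2*√T (z(T) = √(2*T) = √2*√T)
j = 30 - 4*√5 (j = 4 + ((36 - 4*√5) - 1*10) = 4 + ((36 - 4*√5) - 10) = 4 + (26 - 4*√5) = 30 - 4*√5 ≈ 21.056)
j - 50*z(5) = (30 - 4*√5) - 50*√2*√5 = (30 - 4*√5) - 50*√10 = 30 - 50*√10 - 4*√5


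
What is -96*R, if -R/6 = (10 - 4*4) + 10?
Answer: 2304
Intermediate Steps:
R = -24 (R = -6*((10 - 4*4) + 10) = -6*((10 - 16) + 10) = -6*(-6 + 10) = -6*4 = -24)
-96*R = -96*(-24) = 2304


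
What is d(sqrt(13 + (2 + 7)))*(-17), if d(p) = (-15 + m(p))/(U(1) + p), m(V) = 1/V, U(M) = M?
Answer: -272/21 + 5627*sqrt(22)/462 ≈ 44.175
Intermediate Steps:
m(V) = 1/V
d(p) = (-15 + 1/p)/(1 + p)
d(sqrt(13 + (2 + 7)))*(-17) = ((1 - 15*sqrt(13 + (2 + 7)))/((sqrt(13 + (2 + 7)))*(1 + sqrt(13 + (2 + 7)))))*(-17) = ((1 - 15*sqrt(13 + 9))/((sqrt(13 + 9))*(1 + sqrt(13 + 9))))*(-17) = ((1 - 15*sqrt(22))/((sqrt(22))*(1 + sqrt(22))))*(-17) = ((sqrt(22)/22)*(1 - 15*sqrt(22))/(1 + sqrt(22)))*(-17) = (sqrt(22)*(1 - 15*sqrt(22))/(22*(1 + sqrt(22))))*(-17) = -17*sqrt(22)*(1 - 15*sqrt(22))/(22*(1 + sqrt(22)))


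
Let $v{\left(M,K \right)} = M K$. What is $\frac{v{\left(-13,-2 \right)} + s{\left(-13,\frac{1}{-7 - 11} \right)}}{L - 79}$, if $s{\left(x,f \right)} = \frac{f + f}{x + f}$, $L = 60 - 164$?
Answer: $- \frac{6112}{43005} \approx -0.14212$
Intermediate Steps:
$L = -104$ ($L = 60 - 164 = -104$)
$s{\left(x,f \right)} = \frac{2 f}{f + x}$
$v{\left(M,K \right)} = K M$
$\frac{v{\left(-13,-2 \right)} + s{\left(-13,\frac{1}{-7 - 11} \right)}}{L - 79} = \frac{\left(-2\right) \left(-13\right) + \frac{2}{\left(-7 - 11\right) \left(\frac{1}{-7 - 11} - 13\right)}}{-104 - 79} = \frac{26 + \frac{2}{\left(-18\right) \left(\frac{1}{-18} - 13\right)}}{-183} = \left(26 + 2 \left(- \frac{1}{18}\right) \frac{1}{- \frac{1}{18} - 13}\right) \left(- \frac{1}{183}\right) = \left(26 + 2 \left(- \frac{1}{18}\right) \frac{1}{- \frac{235}{18}}\right) \left(- \frac{1}{183}\right) = \left(26 + 2 \left(- \frac{1}{18}\right) \left(- \frac{18}{235}\right)\right) \left(- \frac{1}{183}\right) = \left(26 + \frac{2}{235}\right) \left(- \frac{1}{183}\right) = \frac{6112}{235} \left(- \frac{1}{183}\right) = - \frac{6112}{43005}$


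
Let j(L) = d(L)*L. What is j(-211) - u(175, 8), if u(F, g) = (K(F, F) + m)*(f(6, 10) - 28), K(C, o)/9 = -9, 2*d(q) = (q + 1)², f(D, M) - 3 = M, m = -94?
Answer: -4655175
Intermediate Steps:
f(D, M) = 3 + M
d(q) = (1 + q)²/2 (d(q) = (q + 1)²/2 = (1 + q)²/2)
K(C, o) = -81 (K(C, o) = 9*(-9) = -81)
u(F, g) = 2625 (u(F, g) = (-81 - 94)*((3 + 10) - 28) = -175*(13 - 28) = -175*(-15) = 2625)
j(L) = L*(1 + L)²/2 (j(L) = ((1 + L)²/2)*L = L*(1 + L)²/2)
j(-211) - u(175, 8) = (½)*(-211)*(1 - 211)² - 1*2625 = (½)*(-211)*(-210)² - 2625 = (½)*(-211)*44100 - 2625 = -4652550 - 2625 = -4655175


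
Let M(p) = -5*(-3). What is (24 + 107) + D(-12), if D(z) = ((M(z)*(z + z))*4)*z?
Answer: 17411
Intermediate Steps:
M(p) = 15
D(z) = 120*z² (D(z) = ((15*(z + z))*4)*z = ((15*(2*z))*4)*z = ((30*z)*4)*z = (120*z)*z = 120*z²)
(24 + 107) + D(-12) = (24 + 107) + 120*(-12)² = 131 + 120*144 = 131 + 17280 = 17411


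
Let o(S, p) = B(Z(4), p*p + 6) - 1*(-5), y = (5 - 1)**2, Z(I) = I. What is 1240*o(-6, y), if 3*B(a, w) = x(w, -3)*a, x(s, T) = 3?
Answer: 11160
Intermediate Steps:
y = 16 (y = 4**2 = 16)
B(a, w) = a (B(a, w) = (3*a)/3 = a)
o(S, p) = 9 (o(S, p) = 4 - 1*(-5) = 4 + 5 = 9)
1240*o(-6, y) = 1240*9 = 11160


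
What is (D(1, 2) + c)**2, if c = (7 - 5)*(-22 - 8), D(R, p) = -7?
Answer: 4489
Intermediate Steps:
c = -60 (c = 2*(-30) = -60)
(D(1, 2) + c)**2 = (-7 - 60)**2 = (-67)**2 = 4489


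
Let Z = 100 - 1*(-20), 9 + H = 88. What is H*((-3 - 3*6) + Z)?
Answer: 7821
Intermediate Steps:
H = 79 (H = -9 + 88 = 79)
Z = 120 (Z = 100 + 20 = 120)
H*((-3 - 3*6) + Z) = 79*((-3 - 3*6) + 120) = 79*((-3 - 18) + 120) = 79*(-21 + 120) = 79*99 = 7821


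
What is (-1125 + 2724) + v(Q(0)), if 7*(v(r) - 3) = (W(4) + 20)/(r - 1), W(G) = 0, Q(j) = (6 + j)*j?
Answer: 11194/7 ≈ 1599.1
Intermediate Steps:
Q(j) = j*(6 + j)
v(r) = 3 + 20/(7*(-1 + r)) (v(r) = 3 + ((0 + 20)/(r - 1))/7 = 3 + (20/(-1 + r))/7 = 3 + 20/(7*(-1 + r)))
(-1125 + 2724) + v(Q(0)) = (-1125 + 2724) + (-1 + 21*(0*(6 + 0)))/(7*(-1 + 0*(6 + 0))) = 1599 + (-1 + 21*(0*6))/(7*(-1 + 0*6)) = 1599 + (-1 + 21*0)/(7*(-1 + 0)) = 1599 + (1/7)*(-1 + 0)/(-1) = 1599 + (1/7)*(-1)*(-1) = 1599 + 1/7 = 11194/7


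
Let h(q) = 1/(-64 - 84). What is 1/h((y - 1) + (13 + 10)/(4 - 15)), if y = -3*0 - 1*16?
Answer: -148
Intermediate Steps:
y = -16 (y = 0 - 16 = -16)
h(q) = -1/148 (h(q) = 1/(-148) = -1/148)
1/h((y - 1) + (13 + 10)/(4 - 15)) = 1/(-1/148) = -148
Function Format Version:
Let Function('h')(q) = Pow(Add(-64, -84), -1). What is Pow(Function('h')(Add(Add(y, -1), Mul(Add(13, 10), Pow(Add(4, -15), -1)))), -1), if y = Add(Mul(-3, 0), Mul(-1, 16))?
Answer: -148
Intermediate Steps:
y = -16 (y = Add(0, -16) = -16)
Function('h')(q) = Rational(-1, 148) (Function('h')(q) = Pow(-148, -1) = Rational(-1, 148))
Pow(Function('h')(Add(Add(y, -1), Mul(Add(13, 10), Pow(Add(4, -15), -1)))), -1) = Pow(Rational(-1, 148), -1) = -148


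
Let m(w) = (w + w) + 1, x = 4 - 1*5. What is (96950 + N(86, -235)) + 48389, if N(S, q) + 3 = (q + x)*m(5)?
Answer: 142740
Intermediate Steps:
x = -1 (x = 4 - 5 = -1)
m(w) = 1 + 2*w (m(w) = 2*w + 1 = 1 + 2*w)
N(S, q) = -14 + 11*q (N(S, q) = -3 + (q - 1)*(1 + 2*5) = -3 + (-1 + q)*(1 + 10) = -3 + (-1 + q)*11 = -3 + (-11 + 11*q) = -14 + 11*q)
(96950 + N(86, -235)) + 48389 = (96950 + (-14 + 11*(-235))) + 48389 = (96950 + (-14 - 2585)) + 48389 = (96950 - 2599) + 48389 = 94351 + 48389 = 142740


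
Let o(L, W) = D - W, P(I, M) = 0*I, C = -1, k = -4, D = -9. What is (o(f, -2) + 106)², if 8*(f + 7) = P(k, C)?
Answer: 9801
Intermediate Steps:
P(I, M) = 0
f = -7 (f = -7 + (⅛)*0 = -7 + 0 = -7)
o(L, W) = -9 - W
(o(f, -2) + 106)² = ((-9 - 1*(-2)) + 106)² = ((-9 + 2) + 106)² = (-7 + 106)² = 99² = 9801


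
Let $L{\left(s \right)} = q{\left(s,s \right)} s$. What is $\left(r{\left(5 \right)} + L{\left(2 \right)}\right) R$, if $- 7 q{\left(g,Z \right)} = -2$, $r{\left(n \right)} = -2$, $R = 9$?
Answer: $- \frac{90}{7} \approx -12.857$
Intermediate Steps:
$q{\left(g,Z \right)} = \frac{2}{7}$ ($q{\left(g,Z \right)} = \left(- \frac{1}{7}\right) \left(-2\right) = \frac{2}{7}$)
$L{\left(s \right)} = \frac{2 s}{7}$
$\left(r{\left(5 \right)} + L{\left(2 \right)}\right) R = \left(-2 + \frac{2}{7} \cdot 2\right) 9 = \left(-2 + \frac{4}{7}\right) 9 = \left(- \frac{10}{7}\right) 9 = - \frac{90}{7}$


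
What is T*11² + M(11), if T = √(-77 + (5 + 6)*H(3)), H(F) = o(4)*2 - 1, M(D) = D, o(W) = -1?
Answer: 11 + 121*I*√110 ≈ 11.0 + 1269.1*I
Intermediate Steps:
H(F) = -3 (H(F) = -1*2 - 1 = -2 - 1 = -3)
T = I*√110 (T = √(-77 + (5 + 6)*(-3)) = √(-77 + 11*(-3)) = √(-77 - 33) = √(-110) = I*√110 ≈ 10.488*I)
T*11² + M(11) = (I*√110)*11² + 11 = (I*√110)*121 + 11 = 121*I*√110 + 11 = 11 + 121*I*√110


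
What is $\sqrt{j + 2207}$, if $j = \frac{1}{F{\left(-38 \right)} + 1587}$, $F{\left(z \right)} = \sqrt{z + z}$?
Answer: $\sqrt{2} \sqrt{\frac{1751255 + 2207 i \sqrt{19}}{1587 + 2 i \sqrt{19}}} \approx 46.979 - 3.6839 \cdot 10^{-8} i$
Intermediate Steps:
$F{\left(z \right)} = \sqrt{2} \sqrt{z}$ ($F{\left(z \right)} = \sqrt{2 z} = \sqrt{2} \sqrt{z}$)
$j = \frac{1}{1587 + 2 i \sqrt{19}}$ ($j = \frac{1}{\sqrt{2} \sqrt{-38} + 1587} = \frac{1}{\sqrt{2} i \sqrt{38} + 1587} = \frac{1}{2 i \sqrt{19} + 1587} = \frac{1}{1587 + 2 i \sqrt{19}} \approx 0.0006301 - 3.461 \cdot 10^{-6} i$)
$\sqrt{j + 2207} = \sqrt{\left(\frac{1587}{2518645} - \frac{2 i \sqrt{19}}{2518645}\right) + 2207} = \sqrt{\frac{5558651102}{2518645} - \frac{2 i \sqrt{19}}{2518645}}$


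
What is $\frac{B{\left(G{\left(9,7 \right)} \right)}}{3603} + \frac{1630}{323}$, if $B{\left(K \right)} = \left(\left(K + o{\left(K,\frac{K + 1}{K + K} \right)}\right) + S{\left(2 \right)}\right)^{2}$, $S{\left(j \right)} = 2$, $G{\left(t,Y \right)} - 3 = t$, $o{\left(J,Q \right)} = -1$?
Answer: $\frac{5927477}{1163769} \approx 5.0933$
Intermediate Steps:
$G{\left(t,Y \right)} = 3 + t$
$B{\left(K \right)} = \left(1 + K\right)^{2}$ ($B{\left(K \right)} = \left(\left(K - 1\right) + 2\right)^{2} = \left(\left(-1 + K\right) + 2\right)^{2} = \left(1 + K\right)^{2}$)
$\frac{B{\left(G{\left(9,7 \right)} \right)}}{3603} + \frac{1630}{323} = \frac{\left(1 + \left(3 + 9\right)\right)^{2}}{3603} + \frac{1630}{323} = \left(1 + 12\right)^{2} \cdot \frac{1}{3603} + 1630 \cdot \frac{1}{323} = 13^{2} \cdot \frac{1}{3603} + \frac{1630}{323} = 169 \cdot \frac{1}{3603} + \frac{1630}{323} = \frac{169}{3603} + \frac{1630}{323} = \frac{5927477}{1163769}$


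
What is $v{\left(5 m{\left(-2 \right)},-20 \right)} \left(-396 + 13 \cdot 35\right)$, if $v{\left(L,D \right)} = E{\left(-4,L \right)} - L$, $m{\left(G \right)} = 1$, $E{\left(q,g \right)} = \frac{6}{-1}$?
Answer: $-649$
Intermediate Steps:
$E{\left(q,g \right)} = -6$ ($E{\left(q,g \right)} = 6 \left(-1\right) = -6$)
$v{\left(L,D \right)} = -6 - L$
$v{\left(5 m{\left(-2 \right)},-20 \right)} \left(-396 + 13 \cdot 35\right) = \left(-6 - 5 \cdot 1\right) \left(-396 + 13 \cdot 35\right) = \left(-6 - 5\right) \left(-396 + 455\right) = \left(-6 - 5\right) 59 = \left(-11\right) 59 = -649$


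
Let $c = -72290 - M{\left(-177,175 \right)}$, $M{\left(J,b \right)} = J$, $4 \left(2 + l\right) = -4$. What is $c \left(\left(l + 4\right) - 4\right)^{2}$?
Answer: $-649017$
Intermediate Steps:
$l = -3$ ($l = -2 + \frac{1}{4} \left(-4\right) = -2 - 1 = -3$)
$c = -72113$ ($c = -72290 - -177 = -72290 + 177 = -72113$)
$c \left(\left(l + 4\right) - 4\right)^{2} = - 72113 \left(\left(-3 + 4\right) - 4\right)^{2} = - 72113 \left(1 - 4\right)^{2} = - 72113 \left(-3\right)^{2} = \left(-72113\right) 9 = -649017$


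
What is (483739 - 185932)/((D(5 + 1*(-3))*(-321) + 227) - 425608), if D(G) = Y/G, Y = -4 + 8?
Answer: -297807/426023 ≈ -0.69904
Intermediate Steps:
Y = 4
D(G) = 4/G
(483739 - 185932)/((D(5 + 1*(-3))*(-321) + 227) - 425608) = (483739 - 185932)/(((4/(5 + 1*(-3)))*(-321) + 227) - 425608) = 297807/(((4/(5 - 3))*(-321) + 227) - 425608) = 297807/(((4/2)*(-321) + 227) - 425608) = 297807/(((4*(½))*(-321) + 227) - 425608) = 297807/((2*(-321) + 227) - 425608) = 297807/((-642 + 227) - 425608) = 297807/(-415 - 425608) = 297807/(-426023) = 297807*(-1/426023) = -297807/426023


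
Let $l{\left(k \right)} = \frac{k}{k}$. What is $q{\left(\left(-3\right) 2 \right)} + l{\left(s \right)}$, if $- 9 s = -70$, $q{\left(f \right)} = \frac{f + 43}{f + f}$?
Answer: $- \frac{25}{12} \approx -2.0833$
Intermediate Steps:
$q{\left(f \right)} = \frac{43 + f}{2 f}$
$s = \frac{70}{9}$ ($s = \left(- \frac{1}{9}\right) \left(-70\right) = \frac{70}{9} \approx 7.7778$)
$l{\left(k \right)} = 1$
$q{\left(\left(-3\right) 2 \right)} + l{\left(s \right)} = \frac{43 - 6}{2 \left(\left(-3\right) 2\right)} + 1 = \frac{43 - 6}{2 \left(-6\right)} + 1 = \frac{1}{2} \left(- \frac{1}{6}\right) 37 + 1 = - \frac{37}{12} + 1 = - \frac{25}{12}$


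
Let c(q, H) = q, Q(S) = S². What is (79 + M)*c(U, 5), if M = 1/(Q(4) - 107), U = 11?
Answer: 79068/91 ≈ 868.88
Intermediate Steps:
M = -1/91 (M = 1/(4² - 107) = 1/(16 - 107) = 1/(-91) = -1/91 ≈ -0.010989)
(79 + M)*c(U, 5) = (79 - 1/91)*11 = (7188/91)*11 = 79068/91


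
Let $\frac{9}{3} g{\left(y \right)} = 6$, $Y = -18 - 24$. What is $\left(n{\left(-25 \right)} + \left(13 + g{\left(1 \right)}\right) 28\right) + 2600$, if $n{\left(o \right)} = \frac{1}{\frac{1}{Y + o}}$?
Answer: $2953$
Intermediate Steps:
$Y = -42$
$g{\left(y \right)} = 2$ ($g{\left(y \right)} = \frac{1}{3} \cdot 6 = 2$)
$n{\left(o \right)} = -42 + o$ ($n{\left(o \right)} = \frac{1}{\frac{1}{-42 + o}} = -42 + o$)
$\left(n{\left(-25 \right)} + \left(13 + g{\left(1 \right)}\right) 28\right) + 2600 = \left(\left(-42 - 25\right) + \left(13 + 2\right) 28\right) + 2600 = \left(-67 + 15 \cdot 28\right) + 2600 = \left(-67 + 420\right) + 2600 = 353 + 2600 = 2953$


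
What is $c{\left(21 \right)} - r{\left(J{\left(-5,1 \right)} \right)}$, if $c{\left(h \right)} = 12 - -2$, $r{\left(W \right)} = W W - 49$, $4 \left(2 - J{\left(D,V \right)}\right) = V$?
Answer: $\frac{959}{16} \approx 59.938$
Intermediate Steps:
$J{\left(D,V \right)} = 2 - \frac{V}{4}$
$r{\left(W \right)} = -49 + W^{2}$ ($r{\left(W \right)} = W^{2} - 49 = -49 + W^{2}$)
$c{\left(h \right)} = 14$ ($c{\left(h \right)} = 12 + 2 = 14$)
$c{\left(21 \right)} - r{\left(J{\left(-5,1 \right)} \right)} = 14 - \left(-49 + \left(2 - \frac{1}{4}\right)^{2}\right) = 14 - \left(-49 + \left(\frac{7}{4}\right)^{2}\right) = 14 - \left(-49 + \frac{49}{16}\right) = 14 - - \frac{735}{16} = 14 + \frac{735}{16} = \frac{959}{16}$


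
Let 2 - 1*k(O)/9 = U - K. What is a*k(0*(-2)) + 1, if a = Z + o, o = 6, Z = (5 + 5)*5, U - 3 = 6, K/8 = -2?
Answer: -11591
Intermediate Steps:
K = -16 (K = 8*(-2) = -16)
U = 9 (U = 3 + 6 = 9)
Z = 50 (Z = 10*5 = 50)
k(O) = -207 (k(O) = 18 - 9*(9 - 1*(-16)) = 18 - 9*(9 + 16) = 18 - 9*25 = 18 - 225 = -207)
a = 56 (a = 50 + 6 = 56)
a*k(0*(-2)) + 1 = 56*(-207) + 1 = -11592 + 1 = -11591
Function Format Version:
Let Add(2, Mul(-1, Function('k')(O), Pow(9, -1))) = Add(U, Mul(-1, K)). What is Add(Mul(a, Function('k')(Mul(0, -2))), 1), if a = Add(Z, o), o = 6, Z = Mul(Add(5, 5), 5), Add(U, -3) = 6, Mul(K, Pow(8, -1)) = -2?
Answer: -11591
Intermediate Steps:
K = -16 (K = Mul(8, -2) = -16)
U = 9 (U = Add(3, 6) = 9)
Z = 50 (Z = Mul(10, 5) = 50)
Function('k')(O) = -207 (Function('k')(O) = Add(18, Mul(-9, Add(9, Mul(-1, -16)))) = Add(18, Mul(-9, Add(9, 16))) = Add(18, Mul(-9, 25)) = Add(18, -225) = -207)
a = 56 (a = Add(50, 6) = 56)
Add(Mul(a, Function('k')(Mul(0, -2))), 1) = Add(Mul(56, -207), 1) = Add(-11592, 1) = -11591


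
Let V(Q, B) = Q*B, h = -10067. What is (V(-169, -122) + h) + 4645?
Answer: 15196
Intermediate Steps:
V(Q, B) = B*Q
(V(-169, -122) + h) + 4645 = (-122*(-169) - 10067) + 4645 = (20618 - 10067) + 4645 = 10551 + 4645 = 15196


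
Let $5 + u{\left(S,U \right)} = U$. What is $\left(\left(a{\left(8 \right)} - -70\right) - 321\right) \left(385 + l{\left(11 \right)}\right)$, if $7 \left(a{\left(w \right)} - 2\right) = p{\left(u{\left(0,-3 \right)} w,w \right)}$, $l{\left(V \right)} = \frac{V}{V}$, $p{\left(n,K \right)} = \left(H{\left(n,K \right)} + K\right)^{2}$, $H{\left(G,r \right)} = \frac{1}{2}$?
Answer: $- \frac{1289819}{14} \approx -92130.0$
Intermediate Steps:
$H{\left(G,r \right)} = \frac{1}{2}$
$u{\left(S,U \right)} = -5 + U$
$p{\left(n,K \right)} = \left(\frac{1}{2} + K\right)^{2}$
$l{\left(V \right)} = 1$
$a{\left(w \right)} = 2 + \frac{\left(1 + 2 w\right)^{2}}{28}$ ($a{\left(w \right)} = 2 + \frac{\frac{1}{4} \left(1 + 2 w\right)^{2}}{7} = 2 + \frac{\left(1 + 2 w\right)^{2}}{28}$)
$\left(\left(a{\left(8 \right)} - -70\right) - 321\right) \left(385 + l{\left(11 \right)}\right) = \left(\left(\left(2 + \frac{\left(1 + 2 \cdot 8\right)^{2}}{28}\right) - -70\right) - 321\right) \left(385 + 1\right) = \left(\left(\left(2 + \frac{\left(1 + 16\right)^{2}}{28}\right) + 70\right) - 321\right) 386 = \left(\left(\left(2 + \frac{17^{2}}{28}\right) + 70\right) - 321\right) 386 = \left(\left(\left(2 + \frac{1}{28} \cdot 289\right) + 70\right) - 321\right) 386 = \left(\left(\left(2 + \frac{289}{28}\right) + 70\right) - 321\right) 386 = \left(\left(\frac{345}{28} + 70\right) - 321\right) 386 = \left(\frac{2305}{28} - 321\right) 386 = \left(- \frac{6683}{28}\right) 386 = - \frac{1289819}{14}$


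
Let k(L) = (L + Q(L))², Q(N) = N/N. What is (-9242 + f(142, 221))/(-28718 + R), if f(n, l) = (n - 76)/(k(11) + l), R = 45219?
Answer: -3373264/6022865 ≈ -0.56008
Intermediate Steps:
Q(N) = 1
k(L) = (1 + L)² (k(L) = (L + 1)² = (1 + L)²)
f(n, l) = (-76 + n)/(144 + l) (f(n, l) = (n - 76)/((1 + 11)² + l) = (-76 + n)/(12² + l) = (-76 + n)/(144 + l))
(-9242 + f(142, 221))/(-28718 + R) = (-9242 + (-76 + 142)/(144 + 221))/(-28718 + 45219) = (-9242 + 66/365)/16501 = (-9242 + (1/365)*66)*(1/16501) = (-9242 + 66/365)*(1/16501) = -3373264/365*1/16501 = -3373264/6022865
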